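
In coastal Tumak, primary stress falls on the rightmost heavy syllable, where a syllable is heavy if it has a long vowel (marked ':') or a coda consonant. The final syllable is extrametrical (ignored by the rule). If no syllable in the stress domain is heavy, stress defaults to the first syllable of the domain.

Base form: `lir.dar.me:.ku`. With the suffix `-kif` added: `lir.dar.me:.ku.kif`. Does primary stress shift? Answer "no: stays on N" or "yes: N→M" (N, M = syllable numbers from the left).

no: stays on 3

Base `lir.dar.me:.ku` (4 syllables):
  The final syllable (4, ku) is extrametrical; the stress domain is syllables 1–3.
  Weights: 1 lir H, 2 dar H, 3 me: H.
  Heavy syllables in the domain: 1, 2, 3. The rightmost is syllable 3 (me:).
  → primary stress on syllable 3.
Suffixed `lir.dar.me:.ku.kif` (5 syllables):
  The final syllable (5, kif) is extrametrical; the stress domain is syllables 1–4.
  Weights: 1 lir H, 2 dar H, 3 me: H, 4 ku L.
  Heavy syllables in the domain: 1, 2, 3. The rightmost is syllable 3 (me:).
  → primary stress on syllable 3.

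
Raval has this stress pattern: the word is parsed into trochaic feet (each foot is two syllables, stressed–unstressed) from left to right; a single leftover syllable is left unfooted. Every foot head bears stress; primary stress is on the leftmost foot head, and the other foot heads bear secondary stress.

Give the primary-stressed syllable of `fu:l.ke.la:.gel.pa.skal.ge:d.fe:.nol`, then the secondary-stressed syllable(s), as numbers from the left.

Parse left to right into trochaic (ˈσσ) feet: (ˈfu:l.ke) (ˈla:.gel) (ˈpa.skal) (ˈge:d.fe:) nol. Syllable 9 is left unfooted.
Foot heads (stressed positions): 1, 3, 5, 7.
End Rule Leftmost: primary stress on the leftmost head = syllable 1.
Secondary stress on 3, 5, 7: ˈfu:l.ke.ˌla:.gel.ˌpa.skal.ˌge:d.fe:.nol.

primary 1, secondary 3, 5, 7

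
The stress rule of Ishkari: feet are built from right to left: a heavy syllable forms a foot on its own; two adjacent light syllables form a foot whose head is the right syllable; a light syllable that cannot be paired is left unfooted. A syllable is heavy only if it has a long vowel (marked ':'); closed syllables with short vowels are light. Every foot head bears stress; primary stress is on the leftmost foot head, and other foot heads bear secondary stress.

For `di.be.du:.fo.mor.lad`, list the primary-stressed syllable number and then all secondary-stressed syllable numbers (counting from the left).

Weights: 1 di L, 2 be L, 3 du: H, 4 fo L, 5 mor L, 6 lad L.
Parse right to left (heavy = foot alone; LL = one foot; stranded L unfooted): (di.ˈbe) (ˈdu:) fo (mor.ˈlad).
Foot heads: 2, 3, 6.
Primary stress on the leftmost head = syllable 2.
Secondary stress on 3, 6: di.ˈbe.ˌdu:.fo.mor.ˌlad.

primary 2, secondary 3, 6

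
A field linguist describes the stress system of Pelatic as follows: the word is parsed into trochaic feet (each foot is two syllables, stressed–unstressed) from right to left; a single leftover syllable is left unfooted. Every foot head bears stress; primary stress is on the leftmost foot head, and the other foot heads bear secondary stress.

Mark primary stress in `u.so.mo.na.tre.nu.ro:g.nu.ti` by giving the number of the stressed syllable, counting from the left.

Parse right to left into trochaic (ˈσσ) feet: u (ˈso.mo) (ˈna.tre) (ˈnu.ro:g) (ˈnu.ti). Syllable 1 is left unfooted.
Foot heads (stressed positions): 2, 4, 6, 8.
End Rule Leftmost: primary stress on the leftmost head = syllable 2.
Primary stress: syllable 2 → u.ˈso.mo.na.tre.nu.ro:g.nu.ti.

2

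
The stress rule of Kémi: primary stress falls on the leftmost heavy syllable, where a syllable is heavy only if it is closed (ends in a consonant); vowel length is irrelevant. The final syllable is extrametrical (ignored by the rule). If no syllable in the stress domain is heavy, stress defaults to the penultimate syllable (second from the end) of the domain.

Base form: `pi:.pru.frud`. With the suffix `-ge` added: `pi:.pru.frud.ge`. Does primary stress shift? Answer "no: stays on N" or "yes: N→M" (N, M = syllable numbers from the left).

Base `pi:.pru.frud` (3 syllables):
  The final syllable (3, frud) is extrametrical; the stress domain is syllables 1–2.
  Weights: 1 pi: L, 2 pru L.
  No heavy syllable in the domain; default to the penultimate syllable (second from the end) of the domain = syllable 1.
  → primary stress on syllable 1.
Suffixed `pi:.pru.frud.ge` (4 syllables):
  The final syllable (4, ge) is extrametrical; the stress domain is syllables 1–3.
  Weights: 1 pi: L, 2 pru L, 3 frud H.
  Heavy syllables in the domain: 3. The leftmost is syllable 3 (frud).
  → primary stress on syllable 3.

yes: 1→3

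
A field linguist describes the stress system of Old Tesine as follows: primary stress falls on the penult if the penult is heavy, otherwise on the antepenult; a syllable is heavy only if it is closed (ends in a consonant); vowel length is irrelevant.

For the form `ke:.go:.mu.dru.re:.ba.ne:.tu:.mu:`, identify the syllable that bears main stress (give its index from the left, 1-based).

Weights: 7 ne: L, 8 tu: L, 9 mu: L.
The penult (syllable 8, tu:) is light, so stress falls on the antepenult (syllable 7, ne:).
Primary stress: syllable 7 → ke:.go:.mu.dru.re:.ba.ˈne:.tu:.mu:.

7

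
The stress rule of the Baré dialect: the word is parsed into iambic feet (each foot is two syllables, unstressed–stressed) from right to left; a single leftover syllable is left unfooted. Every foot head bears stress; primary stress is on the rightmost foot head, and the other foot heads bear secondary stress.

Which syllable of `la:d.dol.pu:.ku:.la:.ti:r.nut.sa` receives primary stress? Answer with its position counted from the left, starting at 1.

Parse right to left into iambic (σˈσ) feet: (la:d.ˈdol) (pu:.ˈku:) (la:.ˈti:r) (nut.ˈsa).
Foot heads (stressed positions): 2, 4, 6, 8.
End Rule Rightmost: primary stress on the rightmost head = syllable 8.
Primary stress: syllable 8 → la:d.dol.pu:.ku:.la:.ti:r.nut.ˈsa.

8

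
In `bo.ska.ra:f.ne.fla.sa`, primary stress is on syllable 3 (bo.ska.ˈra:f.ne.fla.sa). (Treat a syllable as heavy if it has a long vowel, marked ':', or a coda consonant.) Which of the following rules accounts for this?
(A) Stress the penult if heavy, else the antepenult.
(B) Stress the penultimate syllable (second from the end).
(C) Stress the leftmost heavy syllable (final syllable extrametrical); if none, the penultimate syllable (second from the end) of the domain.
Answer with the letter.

Rule A → syllable 4 (observed: 3).
Rule B → syllable 5 (observed: 3).
Rule C → syllable 3 ✓.

C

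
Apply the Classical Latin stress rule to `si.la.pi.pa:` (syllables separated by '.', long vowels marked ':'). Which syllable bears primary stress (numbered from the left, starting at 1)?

2

Classical Latin: stress the penult if heavy (long vowel or closed), else the antepenult.
Weights: 2 la L, 3 pi L, 4 pa: H.
The penult (syllable 3, pi) is light, so stress falls on the antepenult (syllable 2, la).
Stress on syllable 2: si.ˈla.pi.pa:.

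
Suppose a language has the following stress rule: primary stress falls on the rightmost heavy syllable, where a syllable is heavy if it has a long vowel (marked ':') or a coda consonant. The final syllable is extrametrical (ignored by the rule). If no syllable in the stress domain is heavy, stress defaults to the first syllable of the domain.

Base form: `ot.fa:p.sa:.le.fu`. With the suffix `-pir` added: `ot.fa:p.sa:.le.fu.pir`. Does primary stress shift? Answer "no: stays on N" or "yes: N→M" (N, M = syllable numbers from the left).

no: stays on 3

Base `ot.fa:p.sa:.le.fu` (5 syllables):
  The final syllable (5, fu) is extrametrical; the stress domain is syllables 1–4.
  Weights: 1 ot H, 2 fa:p H, 3 sa: H, 4 le L.
  Heavy syllables in the domain: 1, 2, 3. The rightmost is syllable 3 (sa:).
  → primary stress on syllable 3.
Suffixed `ot.fa:p.sa:.le.fu.pir` (6 syllables):
  The final syllable (6, pir) is extrametrical; the stress domain is syllables 1–5.
  Weights: 1 ot H, 2 fa:p H, 3 sa: H, 4 le L, 5 fu L.
  Heavy syllables in the domain: 1, 2, 3. The rightmost is syllable 3 (sa:).
  → primary stress on syllable 3.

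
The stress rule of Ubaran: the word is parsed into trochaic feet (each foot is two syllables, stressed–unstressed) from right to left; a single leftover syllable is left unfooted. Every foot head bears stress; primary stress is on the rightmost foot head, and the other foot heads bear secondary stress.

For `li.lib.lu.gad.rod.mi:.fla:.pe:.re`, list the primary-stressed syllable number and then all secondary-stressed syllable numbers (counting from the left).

primary 8, secondary 2, 4, 6

Parse right to left into trochaic (ˈσσ) feet: li (ˈlib.lu) (ˈgad.rod) (ˈmi:.fla:) (ˈpe:.re). Syllable 1 is left unfooted.
Foot heads (stressed positions): 2, 4, 6, 8.
End Rule Rightmost: primary stress on the rightmost head = syllable 8.
Secondary stress on 2, 4, 6: li.ˌlib.lu.ˌgad.rod.ˌmi:.fla:.ˈpe:.re.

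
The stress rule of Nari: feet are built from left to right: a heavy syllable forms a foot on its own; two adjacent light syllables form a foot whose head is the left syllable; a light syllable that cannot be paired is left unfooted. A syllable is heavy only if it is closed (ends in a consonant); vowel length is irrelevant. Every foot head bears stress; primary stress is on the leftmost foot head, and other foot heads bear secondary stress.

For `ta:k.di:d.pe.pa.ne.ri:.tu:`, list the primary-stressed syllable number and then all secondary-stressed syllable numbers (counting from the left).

primary 1, secondary 2, 3, 5

Weights: 1 ta:k H, 2 di:d H, 3 pe L, 4 pa L, 5 ne L, 6 ri: L, 7 tu: L.
Parse left to right (heavy = foot alone; LL = one foot; stranded L unfooted): (ˈta:k) (ˈdi:d) (ˈpe.pa) (ˈne.ri:) tu:.
Foot heads: 1, 2, 3, 5.
Primary stress on the leftmost head = syllable 1.
Secondary stress on 2, 3, 5: ˈta:k.ˌdi:d.ˌpe.pa.ˌne.ri:.tu:.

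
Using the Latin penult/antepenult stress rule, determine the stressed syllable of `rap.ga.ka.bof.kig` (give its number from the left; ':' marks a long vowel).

4

Classical Latin: stress the penult if heavy (long vowel or closed), else the antepenult.
Weights: 3 ka L, 4 bof H, 5 kig H.
The penult (syllable 4, bof) is heavy, so it takes stress.
Stress on syllable 4: rap.ga.ka.ˈbof.kig.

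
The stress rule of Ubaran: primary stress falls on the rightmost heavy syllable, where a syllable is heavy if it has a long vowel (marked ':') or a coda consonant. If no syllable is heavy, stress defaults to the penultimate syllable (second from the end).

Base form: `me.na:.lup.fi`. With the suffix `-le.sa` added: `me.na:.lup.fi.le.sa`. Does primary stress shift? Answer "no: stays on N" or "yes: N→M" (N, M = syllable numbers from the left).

Base `me.na:.lup.fi` (4 syllables):
  Weights: 1 me L, 2 na: H, 3 lup H, 4 fi L.
  Heavy syllables in the domain: 2, 3. The rightmost is syllable 3 (lup).
  → primary stress on syllable 3.
Suffixed `me.na:.lup.fi.le.sa` (6 syllables):
  Weights: 1 me L, 2 na: H, 3 lup H, 4 fi L, 5 le L, 6 sa L.
  Heavy syllables in the domain: 2, 3. The rightmost is syllable 3 (lup).
  → primary stress on syllable 3.

no: stays on 3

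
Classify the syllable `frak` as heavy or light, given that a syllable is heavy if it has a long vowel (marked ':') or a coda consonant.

`frak`: short vowel, closed (coda /k/). Closed → heavy.

heavy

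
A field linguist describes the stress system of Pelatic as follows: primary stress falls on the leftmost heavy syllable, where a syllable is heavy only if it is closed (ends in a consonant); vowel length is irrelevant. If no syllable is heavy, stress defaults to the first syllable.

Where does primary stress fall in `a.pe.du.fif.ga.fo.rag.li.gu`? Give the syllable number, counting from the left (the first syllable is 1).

Weights: 1 a L, 2 pe L, 3 du L, 4 fif H, 5 ga L, 6 fo L, 7 rag H, 8 li L, 9 gu L.
Heavy syllables in the domain: 4, 7. The leftmost is syllable 4 (fif).
Primary stress: syllable 4 → a.pe.du.ˈfif.ga.fo.rag.li.gu.

4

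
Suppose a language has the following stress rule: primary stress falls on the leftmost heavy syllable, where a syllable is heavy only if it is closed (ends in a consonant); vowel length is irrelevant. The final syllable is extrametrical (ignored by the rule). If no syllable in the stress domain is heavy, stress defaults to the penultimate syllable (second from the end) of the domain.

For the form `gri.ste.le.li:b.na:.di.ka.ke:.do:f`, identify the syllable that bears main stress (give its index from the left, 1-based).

4

The final syllable (9, do:f) is extrametrical; the stress domain is syllables 1–8.
Weights: 1 gri L, 2 ste L, 3 le L, 4 li:b H, 5 na: L, 6 di L, 7 ka L, 8 ke: L.
Heavy syllables in the domain: 4. The leftmost is syllable 4 (li:b).
Primary stress: syllable 4 → gri.ste.le.ˈli:b.na:.di.ka.ke:.do:f.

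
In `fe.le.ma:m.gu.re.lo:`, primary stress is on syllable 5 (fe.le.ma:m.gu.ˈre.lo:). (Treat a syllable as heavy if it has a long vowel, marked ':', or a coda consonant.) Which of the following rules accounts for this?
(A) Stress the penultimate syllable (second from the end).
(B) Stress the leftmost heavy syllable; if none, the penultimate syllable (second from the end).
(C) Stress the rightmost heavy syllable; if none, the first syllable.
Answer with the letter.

Rule A → syllable 5 ✓.
Rule B → syllable 3 (observed: 5).
Rule C → syllable 6 (observed: 5).

A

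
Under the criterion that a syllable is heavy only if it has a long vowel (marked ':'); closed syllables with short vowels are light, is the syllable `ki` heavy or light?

light

`ki`: short vowel, open (no coda). Short vowel → light.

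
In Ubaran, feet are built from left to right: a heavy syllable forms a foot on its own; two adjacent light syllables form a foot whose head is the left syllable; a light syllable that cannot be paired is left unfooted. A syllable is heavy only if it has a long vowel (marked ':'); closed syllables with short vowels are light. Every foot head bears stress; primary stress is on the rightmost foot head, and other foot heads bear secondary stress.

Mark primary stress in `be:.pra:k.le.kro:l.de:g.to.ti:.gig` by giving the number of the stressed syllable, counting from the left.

Weights: 1 be: H, 2 pra:k H, 3 le L, 4 kro:l H, 5 de:g H, 6 to L, 7 ti: H, 8 gig L.
Parse left to right (heavy = foot alone; LL = one foot; stranded L unfooted): (ˈbe:) (ˈpra:k) le (ˈkro:l) (ˈde:g) to (ˈti:) gig.
Foot heads: 1, 2, 4, 5, 7.
Primary stress on the rightmost head = syllable 7.
Primary stress: syllable 7 → be:.pra:k.le.kro:l.de:g.to.ˈti:.gig.

7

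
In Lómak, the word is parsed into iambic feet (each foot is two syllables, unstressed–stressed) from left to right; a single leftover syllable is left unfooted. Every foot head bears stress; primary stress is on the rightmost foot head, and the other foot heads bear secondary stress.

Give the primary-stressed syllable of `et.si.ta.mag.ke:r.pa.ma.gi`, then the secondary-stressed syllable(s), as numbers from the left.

primary 8, secondary 2, 4, 6

Parse left to right into iambic (σˈσ) feet: (et.ˈsi) (ta.ˈmag) (ke:r.ˈpa) (ma.ˈgi).
Foot heads (stressed positions): 2, 4, 6, 8.
End Rule Rightmost: primary stress on the rightmost head = syllable 8.
Secondary stress on 2, 4, 6: et.ˌsi.ta.ˌmag.ke:r.ˌpa.ma.ˈgi.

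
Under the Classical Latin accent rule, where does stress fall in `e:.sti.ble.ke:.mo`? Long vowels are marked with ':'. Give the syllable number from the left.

4

Classical Latin: stress the penult if heavy (long vowel or closed), else the antepenult.
Weights: 3 ble L, 4 ke: H, 5 mo L.
The penult (syllable 4, ke:) is heavy, so it takes stress.
Stress on syllable 4: e:.sti.ble.ˈke:.mo.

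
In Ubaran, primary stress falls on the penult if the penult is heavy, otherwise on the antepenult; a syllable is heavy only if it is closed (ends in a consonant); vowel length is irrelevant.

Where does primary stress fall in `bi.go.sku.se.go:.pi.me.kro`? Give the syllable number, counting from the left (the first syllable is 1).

6

Weights: 6 pi L, 7 me L, 8 kro L.
The penult (syllable 7, me) is light, so stress falls on the antepenult (syllable 6, pi).
Primary stress: syllable 6 → bi.go.sku.se.go:.ˈpi.me.kro.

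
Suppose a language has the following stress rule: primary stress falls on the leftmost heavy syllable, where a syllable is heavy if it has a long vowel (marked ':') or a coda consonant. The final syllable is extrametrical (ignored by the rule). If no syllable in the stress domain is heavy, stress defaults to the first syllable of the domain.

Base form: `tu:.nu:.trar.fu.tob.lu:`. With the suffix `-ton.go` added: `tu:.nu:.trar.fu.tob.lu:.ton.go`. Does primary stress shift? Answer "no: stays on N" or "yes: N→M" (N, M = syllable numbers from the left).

Base `tu:.nu:.trar.fu.tob.lu:` (6 syllables):
  The final syllable (6, lu:) is extrametrical; the stress domain is syllables 1–5.
  Weights: 1 tu: H, 2 nu: H, 3 trar H, 4 fu L, 5 tob H.
  Heavy syllables in the domain: 1, 2, 3, 5. The leftmost is syllable 1 (tu:).
  → primary stress on syllable 1.
Suffixed `tu:.nu:.trar.fu.tob.lu:.ton.go` (8 syllables):
  The final syllable (8, go) is extrametrical; the stress domain is syllables 1–7.
  Weights: 1 tu: H, 2 nu: H, 3 trar H, 4 fu L, 5 tob H, 6 lu: H, 7 ton H.
  Heavy syllables in the domain: 1, 2, 3, 5, 6, 7. The leftmost is syllable 1 (tu:).
  → primary stress on syllable 1.

no: stays on 1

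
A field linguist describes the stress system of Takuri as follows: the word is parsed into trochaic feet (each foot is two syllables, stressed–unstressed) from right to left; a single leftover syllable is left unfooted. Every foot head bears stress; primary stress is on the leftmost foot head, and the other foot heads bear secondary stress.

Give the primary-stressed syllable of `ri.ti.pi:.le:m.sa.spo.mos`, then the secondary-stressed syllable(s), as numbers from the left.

Parse right to left into trochaic (ˈσσ) feet: ri (ˈti.pi:) (ˈle:m.sa) (ˈspo.mos). Syllable 1 is left unfooted.
Foot heads (stressed positions): 2, 4, 6.
End Rule Leftmost: primary stress on the leftmost head = syllable 2.
Secondary stress on 4, 6: ri.ˈti.pi:.ˌle:m.sa.ˌspo.mos.

primary 2, secondary 4, 6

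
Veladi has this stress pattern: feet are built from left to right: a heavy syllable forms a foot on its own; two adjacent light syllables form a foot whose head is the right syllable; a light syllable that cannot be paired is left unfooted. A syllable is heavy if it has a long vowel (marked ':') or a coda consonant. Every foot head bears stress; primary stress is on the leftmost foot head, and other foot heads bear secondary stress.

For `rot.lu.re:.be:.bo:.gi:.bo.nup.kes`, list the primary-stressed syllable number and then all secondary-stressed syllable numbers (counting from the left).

Weights: 1 rot H, 2 lu L, 3 re: H, 4 be: H, 5 bo: H, 6 gi: H, 7 bo L, 8 nup H, 9 kes H.
Parse left to right (heavy = foot alone; LL = one foot; stranded L unfooted): (ˈrot) lu (ˈre:) (ˈbe:) (ˈbo:) (ˈgi:) bo (ˈnup) (ˈkes).
Foot heads: 1, 3, 4, 5, 6, 8, 9.
Primary stress on the leftmost head = syllable 1.
Secondary stress on 3, 4, 5, 6, 8, 9: ˈrot.lu.ˌre:.ˌbe:.ˌbo:.ˌgi:.bo.ˌnup.ˌkes.

primary 1, secondary 3, 4, 5, 6, 8, 9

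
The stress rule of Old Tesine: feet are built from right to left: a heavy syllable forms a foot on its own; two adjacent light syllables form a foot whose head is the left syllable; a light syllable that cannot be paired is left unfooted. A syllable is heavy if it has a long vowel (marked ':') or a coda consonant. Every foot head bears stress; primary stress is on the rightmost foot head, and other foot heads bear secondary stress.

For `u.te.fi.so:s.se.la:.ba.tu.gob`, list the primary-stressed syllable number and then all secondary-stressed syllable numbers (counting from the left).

Weights: 1 u L, 2 te L, 3 fi L, 4 so:s H, 5 se L, 6 la: H, 7 ba L, 8 tu L, 9 gob H.
Parse right to left (heavy = foot alone; LL = one foot; stranded L unfooted): u (ˈte.fi) (ˈso:s) se (ˈla:) (ˈba.tu) (ˈgob).
Foot heads: 2, 4, 6, 7, 9.
Primary stress on the rightmost head = syllable 9.
Secondary stress on 2, 4, 6, 7: u.ˌte.fi.ˌso:s.se.ˌla:.ˌba.tu.ˈgob.

primary 9, secondary 2, 4, 6, 7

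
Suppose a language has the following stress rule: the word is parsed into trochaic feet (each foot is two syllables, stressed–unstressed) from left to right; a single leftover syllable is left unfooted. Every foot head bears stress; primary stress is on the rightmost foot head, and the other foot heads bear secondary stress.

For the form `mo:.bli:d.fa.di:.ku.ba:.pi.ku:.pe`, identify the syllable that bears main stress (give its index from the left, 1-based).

Parse left to right into trochaic (ˈσσ) feet: (ˈmo:.bli:d) (ˈfa.di:) (ˈku.ba:) (ˈpi.ku:) pe. Syllable 9 is left unfooted.
Foot heads (stressed positions): 1, 3, 5, 7.
End Rule Rightmost: primary stress on the rightmost head = syllable 7.
Primary stress: syllable 7 → mo:.bli:d.fa.di:.ku.ba:.ˈpi.ku:.pe.

7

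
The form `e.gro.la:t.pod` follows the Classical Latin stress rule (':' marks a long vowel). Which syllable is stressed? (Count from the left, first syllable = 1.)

Classical Latin: stress the penult if heavy (long vowel or closed), else the antepenult.
Weights: 2 gro L, 3 la:t H, 4 pod H.
The penult (syllable 3, la:t) is heavy, so it takes stress.
Stress on syllable 3: e.gro.ˈla:t.pod.

3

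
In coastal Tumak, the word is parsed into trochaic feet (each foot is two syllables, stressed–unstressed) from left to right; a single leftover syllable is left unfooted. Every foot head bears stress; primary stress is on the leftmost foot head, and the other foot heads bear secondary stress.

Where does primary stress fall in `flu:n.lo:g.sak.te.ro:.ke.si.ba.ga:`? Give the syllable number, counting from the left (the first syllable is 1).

Parse left to right into trochaic (ˈσσ) feet: (ˈflu:n.lo:g) (ˈsak.te) (ˈro:.ke) (ˈsi.ba) ga:. Syllable 9 is left unfooted.
Foot heads (stressed positions): 1, 3, 5, 7.
End Rule Leftmost: primary stress on the leftmost head = syllable 1.
Primary stress: syllable 1 → ˈflu:n.lo:g.sak.te.ro:.ke.si.ba.ga:.

1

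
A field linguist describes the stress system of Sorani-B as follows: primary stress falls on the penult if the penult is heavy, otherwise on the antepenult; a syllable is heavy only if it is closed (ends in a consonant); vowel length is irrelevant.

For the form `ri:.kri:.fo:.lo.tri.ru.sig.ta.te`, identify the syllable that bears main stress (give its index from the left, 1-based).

7

Weights: 7 sig H, 8 ta L, 9 te L.
The penult (syllable 8, ta) is light, so stress falls on the antepenult (syllable 7, sig).
Primary stress: syllable 7 → ri:.kri:.fo:.lo.tri.ru.ˈsig.ta.te.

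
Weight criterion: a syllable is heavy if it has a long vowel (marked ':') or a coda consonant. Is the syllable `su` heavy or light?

light

`su`: short vowel, open (no coda). Short vowel, open → light.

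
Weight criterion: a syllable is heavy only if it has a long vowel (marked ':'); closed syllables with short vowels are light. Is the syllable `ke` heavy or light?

`ke`: short vowel, open (no coda). Short vowel → light.

light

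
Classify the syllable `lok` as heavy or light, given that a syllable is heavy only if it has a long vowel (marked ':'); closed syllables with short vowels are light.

`lok`: short vowel, closed (coda /k/). Short vowel → light.

light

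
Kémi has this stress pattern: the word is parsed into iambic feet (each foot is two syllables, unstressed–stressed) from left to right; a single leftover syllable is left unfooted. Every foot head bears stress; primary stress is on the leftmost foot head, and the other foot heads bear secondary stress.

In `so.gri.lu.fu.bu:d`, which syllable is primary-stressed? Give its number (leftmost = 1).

Parse left to right into iambic (σˈσ) feet: (so.ˈgri) (lu.ˈfu) bu:d. Syllable 5 is left unfooted.
Foot heads (stressed positions): 2, 4.
End Rule Leftmost: primary stress on the leftmost head = syllable 2.
Primary stress: syllable 2 → so.ˈgri.lu.fu.bu:d.

2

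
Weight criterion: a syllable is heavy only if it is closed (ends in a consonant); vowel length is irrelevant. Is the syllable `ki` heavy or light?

light

`ki`: short vowel, open (no coda). Open (no coda) → light.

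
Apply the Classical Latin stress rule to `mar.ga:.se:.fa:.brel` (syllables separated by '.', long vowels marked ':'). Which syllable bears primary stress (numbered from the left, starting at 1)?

4

Classical Latin: stress the penult if heavy (long vowel or closed), else the antepenult.
Weights: 3 se: H, 4 fa: H, 5 brel H.
The penult (syllable 4, fa:) is heavy, so it takes stress.
Stress on syllable 4: mar.ga:.se:.ˈfa:.brel.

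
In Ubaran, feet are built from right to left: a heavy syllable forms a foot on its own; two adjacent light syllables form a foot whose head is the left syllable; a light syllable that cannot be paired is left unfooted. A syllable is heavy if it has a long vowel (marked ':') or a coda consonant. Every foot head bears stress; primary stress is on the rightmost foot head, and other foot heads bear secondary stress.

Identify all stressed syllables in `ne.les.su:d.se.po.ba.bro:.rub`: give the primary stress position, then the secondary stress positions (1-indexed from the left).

primary 8, secondary 2, 3, 5, 7

Weights: 1 ne L, 2 les H, 3 su:d H, 4 se L, 5 po L, 6 ba L, 7 bro: H, 8 rub H.
Parse right to left (heavy = foot alone; LL = one foot; stranded L unfooted): ne (ˈles) (ˈsu:d) se (ˈpo.ba) (ˈbro:) (ˈrub).
Foot heads: 2, 3, 5, 7, 8.
Primary stress on the rightmost head = syllable 8.
Secondary stress on 2, 3, 5, 7: ne.ˌles.ˌsu:d.se.ˌpo.ba.ˌbro:.ˈrub.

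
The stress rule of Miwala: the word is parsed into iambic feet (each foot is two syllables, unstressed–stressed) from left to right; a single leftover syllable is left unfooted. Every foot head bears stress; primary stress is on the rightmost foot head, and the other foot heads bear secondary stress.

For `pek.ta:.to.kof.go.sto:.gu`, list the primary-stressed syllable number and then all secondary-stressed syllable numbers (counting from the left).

Parse left to right into iambic (σˈσ) feet: (pek.ˈta:) (to.ˈkof) (go.ˈsto:) gu. Syllable 7 is left unfooted.
Foot heads (stressed positions): 2, 4, 6.
End Rule Rightmost: primary stress on the rightmost head = syllable 6.
Secondary stress on 2, 4: pek.ˌta:.to.ˌkof.go.ˈsto:.gu.

primary 6, secondary 2, 4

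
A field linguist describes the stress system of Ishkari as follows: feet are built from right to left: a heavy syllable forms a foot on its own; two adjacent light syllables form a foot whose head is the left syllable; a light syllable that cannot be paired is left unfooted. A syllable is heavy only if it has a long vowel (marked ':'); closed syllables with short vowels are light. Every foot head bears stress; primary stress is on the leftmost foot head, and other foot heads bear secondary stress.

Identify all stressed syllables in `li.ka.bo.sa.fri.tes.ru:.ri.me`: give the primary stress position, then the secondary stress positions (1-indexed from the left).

Weights: 1 li L, 2 ka L, 3 bo L, 4 sa L, 5 fri L, 6 tes L, 7 ru: H, 8 ri L, 9 me L.
Parse right to left (heavy = foot alone; LL = one foot; stranded L unfooted): (ˈli.ka) (ˈbo.sa) (ˈfri.tes) (ˈru:) (ˈri.me).
Foot heads: 1, 3, 5, 7, 8.
Primary stress on the leftmost head = syllable 1.
Secondary stress on 3, 5, 7, 8: ˈli.ka.ˌbo.sa.ˌfri.tes.ˌru:.ˌri.me.

primary 1, secondary 3, 5, 7, 8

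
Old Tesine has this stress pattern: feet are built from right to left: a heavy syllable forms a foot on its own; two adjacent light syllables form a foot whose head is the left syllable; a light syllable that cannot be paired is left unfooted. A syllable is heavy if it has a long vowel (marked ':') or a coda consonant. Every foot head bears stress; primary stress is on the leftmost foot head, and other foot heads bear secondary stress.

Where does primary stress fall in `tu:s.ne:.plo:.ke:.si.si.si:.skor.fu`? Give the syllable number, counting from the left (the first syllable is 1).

1

Weights: 1 tu:s H, 2 ne: H, 3 plo: H, 4 ke: H, 5 si L, 6 si L, 7 si: H, 8 skor H, 9 fu L.
Parse right to left (heavy = foot alone; LL = one foot; stranded L unfooted): (ˈtu:s) (ˈne:) (ˈplo:) (ˈke:) (ˈsi.si) (ˈsi:) (ˈskor) fu.
Foot heads: 1, 2, 3, 4, 5, 7, 8.
Primary stress on the leftmost head = syllable 1.
Primary stress: syllable 1 → ˈtu:s.ne:.plo:.ke:.si.si.si:.skor.fu.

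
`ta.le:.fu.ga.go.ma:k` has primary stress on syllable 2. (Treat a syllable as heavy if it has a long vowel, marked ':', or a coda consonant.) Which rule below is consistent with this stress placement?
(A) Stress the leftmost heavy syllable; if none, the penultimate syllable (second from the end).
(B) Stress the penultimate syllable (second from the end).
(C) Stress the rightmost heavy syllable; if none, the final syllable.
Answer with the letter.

Rule A → syllable 2 ✓.
Rule B → syllable 5 (observed: 2).
Rule C → syllable 6 (observed: 2).

A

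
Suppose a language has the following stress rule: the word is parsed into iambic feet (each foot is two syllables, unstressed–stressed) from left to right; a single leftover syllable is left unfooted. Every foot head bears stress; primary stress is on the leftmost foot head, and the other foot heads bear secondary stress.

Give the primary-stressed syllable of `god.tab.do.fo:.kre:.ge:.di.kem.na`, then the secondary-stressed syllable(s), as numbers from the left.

Parse left to right into iambic (σˈσ) feet: (god.ˈtab) (do.ˈfo:) (kre:.ˈge:) (di.ˈkem) na. Syllable 9 is left unfooted.
Foot heads (stressed positions): 2, 4, 6, 8.
End Rule Leftmost: primary stress on the leftmost head = syllable 2.
Secondary stress on 4, 6, 8: god.ˈtab.do.ˌfo:.kre:.ˌge:.di.ˌkem.na.

primary 2, secondary 4, 6, 8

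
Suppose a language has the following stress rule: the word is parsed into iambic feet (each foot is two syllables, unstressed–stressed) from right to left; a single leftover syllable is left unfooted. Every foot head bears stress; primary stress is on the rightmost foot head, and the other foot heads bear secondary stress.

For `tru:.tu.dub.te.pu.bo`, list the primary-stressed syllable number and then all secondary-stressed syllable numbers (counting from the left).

Parse right to left into iambic (σˈσ) feet: (tru:.ˈtu) (dub.ˈte) (pu.ˈbo).
Foot heads (stressed positions): 2, 4, 6.
End Rule Rightmost: primary stress on the rightmost head = syllable 6.
Secondary stress on 2, 4: tru:.ˌtu.dub.ˌte.pu.ˈbo.

primary 6, secondary 2, 4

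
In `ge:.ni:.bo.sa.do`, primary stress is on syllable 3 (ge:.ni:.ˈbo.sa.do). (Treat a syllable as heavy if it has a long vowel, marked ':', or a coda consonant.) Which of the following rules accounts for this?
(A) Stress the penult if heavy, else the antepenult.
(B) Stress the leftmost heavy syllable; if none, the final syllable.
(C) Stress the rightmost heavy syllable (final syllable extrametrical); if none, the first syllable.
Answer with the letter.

A

Rule A → syllable 3 ✓.
Rule B → syllable 1 (observed: 3).
Rule C → syllable 2 (observed: 3).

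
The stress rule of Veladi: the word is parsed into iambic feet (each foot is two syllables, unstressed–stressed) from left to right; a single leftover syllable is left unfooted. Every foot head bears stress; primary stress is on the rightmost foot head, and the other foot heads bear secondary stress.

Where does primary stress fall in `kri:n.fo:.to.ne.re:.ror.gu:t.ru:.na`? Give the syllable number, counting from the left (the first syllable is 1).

8

Parse left to right into iambic (σˈσ) feet: (kri:n.ˈfo:) (to.ˈne) (re:.ˈror) (gu:t.ˈru:) na. Syllable 9 is left unfooted.
Foot heads (stressed positions): 2, 4, 6, 8.
End Rule Rightmost: primary stress on the rightmost head = syllable 8.
Primary stress: syllable 8 → kri:n.fo:.to.ne.re:.ror.gu:t.ˈru:.na.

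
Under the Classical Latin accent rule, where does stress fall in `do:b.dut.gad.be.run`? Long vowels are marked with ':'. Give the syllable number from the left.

Classical Latin: stress the penult if heavy (long vowel or closed), else the antepenult.
Weights: 3 gad H, 4 be L, 5 run H.
The penult (syllable 4, be) is light, so stress falls on the antepenult (syllable 3, gad).
Stress on syllable 3: do:b.dut.ˈgad.be.run.

3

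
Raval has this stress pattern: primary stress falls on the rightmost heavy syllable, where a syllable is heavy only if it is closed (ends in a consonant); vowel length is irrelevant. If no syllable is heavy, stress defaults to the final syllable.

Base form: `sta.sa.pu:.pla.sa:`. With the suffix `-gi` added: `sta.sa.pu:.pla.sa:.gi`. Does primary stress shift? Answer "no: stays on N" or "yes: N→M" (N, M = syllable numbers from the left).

Base `sta.sa.pu:.pla.sa:` (5 syllables):
  Weights: 1 sta L, 2 sa L, 3 pu: L, 4 pla L, 5 sa: L.
  No heavy syllable in the domain; default to the final syllable = syllable 5.
  → primary stress on syllable 5.
Suffixed `sta.sa.pu:.pla.sa:.gi` (6 syllables):
  Weights: 1 sta L, 2 sa L, 3 pu: L, 4 pla L, 5 sa: L, 6 gi L.
  No heavy syllable in the domain; default to the final syllable = syllable 6.
  → primary stress on syllable 6.

yes: 5→6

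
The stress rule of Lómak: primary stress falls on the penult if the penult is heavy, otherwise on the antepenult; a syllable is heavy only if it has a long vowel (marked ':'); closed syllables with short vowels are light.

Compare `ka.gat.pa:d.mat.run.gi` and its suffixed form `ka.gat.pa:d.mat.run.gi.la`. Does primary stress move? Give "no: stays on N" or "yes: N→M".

Base `ka.gat.pa:d.mat.run.gi` (6 syllables):
  Weights: 4 mat L, 5 run L, 6 gi L.
  The penult (syllable 5, run) is light, so stress falls on the antepenult (syllable 4, mat).
  → primary stress on syllable 4.
Suffixed `ka.gat.pa:d.mat.run.gi.la` (7 syllables):
  Weights: 5 run L, 6 gi L, 7 la L.
  The penult (syllable 6, gi) is light, so stress falls on the antepenult (syllable 5, run).
  → primary stress on syllable 5.

yes: 4→5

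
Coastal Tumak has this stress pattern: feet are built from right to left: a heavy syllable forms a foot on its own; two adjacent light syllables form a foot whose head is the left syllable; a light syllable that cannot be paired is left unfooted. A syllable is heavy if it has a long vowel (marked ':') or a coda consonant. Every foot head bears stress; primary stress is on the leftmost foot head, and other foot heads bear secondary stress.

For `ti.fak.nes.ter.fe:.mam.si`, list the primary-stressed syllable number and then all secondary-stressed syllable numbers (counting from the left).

Weights: 1 ti L, 2 fak H, 3 nes H, 4 ter H, 5 fe: H, 6 mam H, 7 si L.
Parse right to left (heavy = foot alone; LL = one foot; stranded L unfooted): ti (ˈfak) (ˈnes) (ˈter) (ˈfe:) (ˈmam) si.
Foot heads: 2, 3, 4, 5, 6.
Primary stress on the leftmost head = syllable 2.
Secondary stress on 3, 4, 5, 6: ti.ˈfak.ˌnes.ˌter.ˌfe:.ˌmam.si.

primary 2, secondary 3, 4, 5, 6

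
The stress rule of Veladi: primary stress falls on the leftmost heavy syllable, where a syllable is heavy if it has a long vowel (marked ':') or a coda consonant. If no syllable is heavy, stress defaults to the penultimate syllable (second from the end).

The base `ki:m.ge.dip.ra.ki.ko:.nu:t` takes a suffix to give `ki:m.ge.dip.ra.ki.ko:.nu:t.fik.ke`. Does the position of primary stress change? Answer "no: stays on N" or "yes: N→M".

Base `ki:m.ge.dip.ra.ki.ko:.nu:t` (7 syllables):
  Weights: 1 ki:m H, 2 ge L, 3 dip H, 4 ra L, 5 ki L, 6 ko: H, 7 nu:t H.
  Heavy syllables in the domain: 1, 3, 6, 7. The leftmost is syllable 1 (ki:m).
  → primary stress on syllable 1.
Suffixed `ki:m.ge.dip.ra.ki.ko:.nu:t.fik.ke` (9 syllables):
  Weights: 1 ki:m H, 2 ge L, 3 dip H, 4 ra L, 5 ki L, 6 ko: H, 7 nu:t H, 8 fik H, 9 ke L.
  Heavy syllables in the domain: 1, 3, 6, 7, 8. The leftmost is syllable 1 (ki:m).
  → primary stress on syllable 1.

no: stays on 1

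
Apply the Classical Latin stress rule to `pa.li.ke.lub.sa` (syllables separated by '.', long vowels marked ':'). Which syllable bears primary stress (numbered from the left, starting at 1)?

Classical Latin: stress the penult if heavy (long vowel or closed), else the antepenult.
Weights: 3 ke L, 4 lub H, 5 sa L.
The penult (syllable 4, lub) is heavy, so it takes stress.
Stress on syllable 4: pa.li.ke.ˈlub.sa.

4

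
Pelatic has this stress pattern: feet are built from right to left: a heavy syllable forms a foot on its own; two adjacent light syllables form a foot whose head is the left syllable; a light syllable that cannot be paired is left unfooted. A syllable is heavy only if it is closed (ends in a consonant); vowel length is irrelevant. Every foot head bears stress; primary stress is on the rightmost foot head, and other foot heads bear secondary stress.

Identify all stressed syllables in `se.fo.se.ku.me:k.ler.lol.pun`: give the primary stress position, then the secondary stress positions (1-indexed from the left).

primary 8, secondary 1, 3, 5, 6, 7

Weights: 1 se L, 2 fo L, 3 se L, 4 ku L, 5 me:k H, 6 ler H, 7 lol H, 8 pun H.
Parse right to left (heavy = foot alone; LL = one foot; stranded L unfooted): (ˈse.fo) (ˈse.ku) (ˈme:k) (ˈler) (ˈlol) (ˈpun).
Foot heads: 1, 3, 5, 6, 7, 8.
Primary stress on the rightmost head = syllable 8.
Secondary stress on 1, 3, 5, 6, 7: ˌse.fo.ˌse.ku.ˌme:k.ˌler.ˌlol.ˈpun.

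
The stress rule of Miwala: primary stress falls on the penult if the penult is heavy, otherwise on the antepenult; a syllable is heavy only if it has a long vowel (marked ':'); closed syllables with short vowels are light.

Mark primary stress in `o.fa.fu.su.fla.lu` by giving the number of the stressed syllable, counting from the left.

4

Weights: 4 su L, 5 fla L, 6 lu L.
The penult (syllable 5, fla) is light, so stress falls on the antepenult (syllable 4, su).
Primary stress: syllable 4 → o.fa.fu.ˈsu.fla.lu.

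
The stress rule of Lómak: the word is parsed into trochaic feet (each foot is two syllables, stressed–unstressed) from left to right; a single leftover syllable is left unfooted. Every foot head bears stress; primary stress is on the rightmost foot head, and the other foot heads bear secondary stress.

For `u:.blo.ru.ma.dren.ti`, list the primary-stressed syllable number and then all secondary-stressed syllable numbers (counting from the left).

primary 5, secondary 1, 3

Parse left to right into trochaic (ˈσσ) feet: (ˈu:.blo) (ˈru.ma) (ˈdren.ti).
Foot heads (stressed positions): 1, 3, 5.
End Rule Rightmost: primary stress on the rightmost head = syllable 5.
Secondary stress on 1, 3: ˌu:.blo.ˌru.ma.ˈdren.ti.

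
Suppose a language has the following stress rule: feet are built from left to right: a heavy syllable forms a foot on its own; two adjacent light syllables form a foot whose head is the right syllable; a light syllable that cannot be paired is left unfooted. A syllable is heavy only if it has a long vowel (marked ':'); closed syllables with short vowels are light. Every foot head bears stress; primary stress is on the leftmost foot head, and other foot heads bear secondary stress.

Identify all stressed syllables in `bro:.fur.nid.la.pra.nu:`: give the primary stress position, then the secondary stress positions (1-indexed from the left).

Weights: 1 bro: H, 2 fur L, 3 nid L, 4 la L, 5 pra L, 6 nu: H.
Parse left to right (heavy = foot alone; LL = one foot; stranded L unfooted): (ˈbro:) (fur.ˈnid) (la.ˈpra) (ˈnu:).
Foot heads: 1, 3, 5, 6.
Primary stress on the leftmost head = syllable 1.
Secondary stress on 3, 5, 6: ˈbro:.fur.ˌnid.la.ˌpra.ˌnu:.

primary 1, secondary 3, 5, 6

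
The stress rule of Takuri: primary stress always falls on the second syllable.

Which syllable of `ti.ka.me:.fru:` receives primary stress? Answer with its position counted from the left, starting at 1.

The word has 4 syllables; the second syllable is syllable 2 (ka).
Primary stress: syllable 2 → ti.ˈka.me:.fru:.

2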